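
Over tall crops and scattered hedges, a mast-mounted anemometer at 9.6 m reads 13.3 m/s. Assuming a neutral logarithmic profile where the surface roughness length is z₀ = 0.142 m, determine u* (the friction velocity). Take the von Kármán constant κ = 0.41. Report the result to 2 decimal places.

Log law: V(z) = (u*/κ) · ln(z/z₀) ⇒ u* = κ · V / ln(z/z₀)
u* = 0.41 × 13.3 / ln(9.6/0.142) = 0.41 × 13.3 / 4.2137
   = 5.4530 / 4.2137 = 1.2941 m/s

u* ≈ 1.29 m/s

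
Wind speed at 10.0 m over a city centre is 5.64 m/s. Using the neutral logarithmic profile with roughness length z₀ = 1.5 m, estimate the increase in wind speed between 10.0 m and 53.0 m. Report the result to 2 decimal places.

Log law: V₂ = V₁ · ln(z₂/z₀)/ln(z₁/z₀) = 5.64 × 3.5648/1.8971 = 10.5980 m/s
ΔV = 10.5980 − 5.64 = 4.9580 m/s

4.96 m/s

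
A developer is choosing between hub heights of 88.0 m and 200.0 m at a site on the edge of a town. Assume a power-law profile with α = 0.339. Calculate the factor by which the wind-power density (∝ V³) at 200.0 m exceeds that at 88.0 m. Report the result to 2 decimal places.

2.30

Speed ratio: V_B/V_A = (z_B/z_A)^α = (200.0/88.0)^0.339 = (2.2727)^0.339 = 1.32090
Power-density ratio: P_B/P_A = (V_B/V_A)³ = (1.32090)³ = 2.30467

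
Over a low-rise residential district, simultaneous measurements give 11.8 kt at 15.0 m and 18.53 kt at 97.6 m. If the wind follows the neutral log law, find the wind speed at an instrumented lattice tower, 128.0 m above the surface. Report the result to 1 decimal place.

Log law: V ∝ ln(z/z₀). From the pair, with r = V₁/V₂ = 0.63681,
ln z₀ = (ln z₁ − r·ln z₂)/(1 − r) = (2.7081 − 0.63681×4.5809)/0.36319 = -0.5757 → z₀ = 0.5623 m
V₃ = V₁ · ln(z₃/z₀)/ln(z₁/z₀) = 11.8 × 5.4277/3.2837 = 19.5044 kt

19.5 kt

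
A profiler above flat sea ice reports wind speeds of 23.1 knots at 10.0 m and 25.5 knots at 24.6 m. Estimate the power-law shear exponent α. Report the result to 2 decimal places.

α ≈ 0.11

Power law: V₂/V₁ = (z₂/z₁)^α ⇒ α = ln(V₂/V₁) / ln(z₂/z₁)
α = ln(25.5/23.1) / ln(24.6/10.0) = ln(1.1039) / ln(2.4600)
  = 0.09885 / 0.90016 = 0.10981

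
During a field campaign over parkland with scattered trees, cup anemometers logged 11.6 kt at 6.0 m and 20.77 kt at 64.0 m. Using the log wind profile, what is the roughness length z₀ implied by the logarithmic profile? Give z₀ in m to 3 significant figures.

Log law: V(z) ∝ ln(z/z₀). With r = V₁/V₂ = 11.6/20.77 = 0.55850,
r · ln(z₂/z₀) = ln(z₁/z₀) ⇒ ln z₀ = (ln z₁ − r·ln z₂)/(1 − r)
ln z₀ = (1.79176 − 0.55850×4.15888) / 0.44150 = -1.2026
z₀ = exp(-1.2026) = 0.3004 m

z₀ ≈ 0.300 m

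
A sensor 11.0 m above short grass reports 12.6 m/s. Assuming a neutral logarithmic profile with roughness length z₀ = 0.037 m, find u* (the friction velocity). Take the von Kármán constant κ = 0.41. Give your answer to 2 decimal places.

u* ≈ 0.91 m/s

Log law: V(z) = (u*/κ) · ln(z/z₀) ⇒ u* = κ · V / ln(z/z₀)
u* = 0.41 × 12.6 / ln(11.0/0.037) = 0.41 × 12.6 / 5.6947
   = 5.1660 / 5.6947 = 0.9072 m/s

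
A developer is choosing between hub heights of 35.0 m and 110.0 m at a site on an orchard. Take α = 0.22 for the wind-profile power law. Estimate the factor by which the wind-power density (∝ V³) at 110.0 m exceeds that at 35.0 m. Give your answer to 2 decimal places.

2.13

Speed ratio: V_B/V_A = (z_B/z_A)^α = (110.0/35.0)^0.22 = (3.1429)^0.22 = 1.28650
Power-density ratio: P_B/P_A = (V_B/V_A)³ = (1.28650)³ = 2.12929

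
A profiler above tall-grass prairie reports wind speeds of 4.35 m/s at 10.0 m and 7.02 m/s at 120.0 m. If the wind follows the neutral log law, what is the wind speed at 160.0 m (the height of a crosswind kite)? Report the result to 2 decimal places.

7.33 m/s

Log law: V ∝ ln(z/z₀). From the pair, with r = V₁/V₂ = 0.61966,
ln z₀ = (ln z₁ − r·ln z₂)/(1 − r) = (2.3026 − 0.61966×4.7875)/0.38034 = -1.7459 → z₀ = 0.1745 m
V₃ = V₁ · ln(z₃/z₀)/ln(z₁/z₀) = 4.35 × 6.8210/4.0484 = 7.3291 m/s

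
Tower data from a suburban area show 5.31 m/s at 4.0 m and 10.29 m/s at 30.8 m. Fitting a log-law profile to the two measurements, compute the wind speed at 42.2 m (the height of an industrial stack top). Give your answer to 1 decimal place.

Log law: V ∝ ln(z/z₀). From the pair, with r = V₁/V₂ = 0.51603,
ln z₀ = (ln z₁ − r·ln z₂)/(1 − r) = (1.3863 − 0.51603×3.4275)/0.48397 = -0.7902 → z₀ = 0.4538 m
V₃ = V₁ · ln(z₃/z₀)/ln(z₁/z₀) = 5.31 × 4.5326/2.1765 = 11.0583 m/s

11.1 m/s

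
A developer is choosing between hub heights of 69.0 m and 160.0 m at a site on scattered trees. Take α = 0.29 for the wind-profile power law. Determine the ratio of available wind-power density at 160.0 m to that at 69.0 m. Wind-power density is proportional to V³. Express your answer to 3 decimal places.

Speed ratio: V_B/V_A = (z_B/z_A)^α = (160.0/69.0)^0.29 = (2.3188)^0.29 = 1.27623
Power-density ratio: P_B/P_A = (V_B/V_A)³ = (1.27623)³ = 2.07867

2.079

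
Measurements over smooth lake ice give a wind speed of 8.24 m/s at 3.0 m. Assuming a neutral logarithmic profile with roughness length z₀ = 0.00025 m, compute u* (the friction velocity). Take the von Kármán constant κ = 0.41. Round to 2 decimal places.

Log law: V(z) = (u*/κ) · ln(z/z₀) ⇒ u* = κ · V / ln(z/z₀)
u* = 0.41 × 8.24 / ln(3.0/0.00025) = 0.41 × 8.24 / 9.3927
   = 3.3784 / 9.3927 = 0.3597 m/s

u* ≈ 0.36 m/s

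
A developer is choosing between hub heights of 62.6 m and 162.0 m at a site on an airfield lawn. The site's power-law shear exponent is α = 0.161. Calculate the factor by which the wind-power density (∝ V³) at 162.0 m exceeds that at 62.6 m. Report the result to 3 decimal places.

Speed ratio: V_B/V_A = (z_B/z_A)^α = (162.0/62.6)^0.161 = (2.5879)^0.161 = 1.16542
Power-density ratio: P_B/P_A = (V_B/V_A)³ = (1.16542)³ = 1.58289

1.583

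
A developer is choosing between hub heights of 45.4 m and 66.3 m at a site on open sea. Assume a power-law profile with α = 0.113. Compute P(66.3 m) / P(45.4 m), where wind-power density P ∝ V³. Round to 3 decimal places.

1.137

Speed ratio: V_B/V_A = (z_B/z_A)^α = (66.3/45.4)^0.113 = (1.4604)^0.113 = 1.04372
Power-density ratio: P_B/P_A = (V_B/V_A)³ = (1.04372)³ = 1.13698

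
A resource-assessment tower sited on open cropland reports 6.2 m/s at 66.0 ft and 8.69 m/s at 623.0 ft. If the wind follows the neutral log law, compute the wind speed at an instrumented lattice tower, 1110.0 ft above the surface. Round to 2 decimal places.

Log law: V ∝ ln(z/z₀). From the pair, with r = V₁/V₂ = 0.71346,
ln z₀ = (ln z₁ − r·ln z₂)/(1 − r) = (4.1897 − 0.71346×6.4345)/0.28654 = -1.4000 → z₀ = 0.2466 ft
V₃ = V₁ · ln(z₃/z₀)/ln(z₁/z₀) = 6.2 × 8.4122/5.5897 = 9.3306 m/s

9.33 m/s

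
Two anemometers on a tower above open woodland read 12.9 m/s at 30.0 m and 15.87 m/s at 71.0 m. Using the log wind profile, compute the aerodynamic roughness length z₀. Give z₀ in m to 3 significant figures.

z₀ ≈ 0.711 m

Log law: V(z) ∝ ln(z/z₀). With r = V₁/V₂ = 12.9/15.87 = 0.81285,
r · ln(z₂/z₀) = ln(z₁/z₀) ⇒ ln z₀ = (ln z₁ − r·ln z₂)/(1 − r)
ln z₀ = (3.40120 − 0.81285×4.26268) / 0.18715 = -0.3406
z₀ = exp(-0.3406) = 0.7113 m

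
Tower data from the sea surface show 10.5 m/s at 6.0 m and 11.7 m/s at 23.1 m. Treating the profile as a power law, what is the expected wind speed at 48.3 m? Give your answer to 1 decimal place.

12.4 m/s

First find α: α = ln(V₂/V₁)/ln(z₂/z₁) = ln(11.7/10.5)/ln(23.1/6.0) = 0.10821/1.34807 = 0.0803
Extrapolate from 23.1 m to 48.3 m: V₃ = 11.7 × (48.3/23.1)^0.0803 = 11.7 × 1.0610 = 12.4137 m/s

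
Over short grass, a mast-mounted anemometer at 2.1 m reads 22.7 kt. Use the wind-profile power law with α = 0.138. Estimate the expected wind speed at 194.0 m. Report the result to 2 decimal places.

Power-law profile: V₂ = V₁ · (z₂/z₁)^α
V₂ = 22.7 × (194.0/2.1)^0.138 = 22.7 × (92.3810)^0.138
    = 22.7 × 1.8675 = 42.3913 kt

42.39 kt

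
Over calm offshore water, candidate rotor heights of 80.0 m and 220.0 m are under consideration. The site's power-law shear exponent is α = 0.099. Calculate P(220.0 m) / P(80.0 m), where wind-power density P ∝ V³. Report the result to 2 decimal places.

Speed ratio: V_B/V_A = (z_B/z_A)^α = (220.0/80.0)^0.099 = (2.7500)^0.099 = 1.10534
Power-density ratio: P_B/P_A = (V_B/V_A)³ = (1.10534)³ = 1.35046

1.35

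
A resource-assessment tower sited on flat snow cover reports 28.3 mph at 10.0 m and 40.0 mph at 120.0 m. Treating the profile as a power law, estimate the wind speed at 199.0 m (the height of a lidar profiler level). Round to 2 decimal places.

42.92 mph

First find α: α = ln(V₂/V₁)/ln(z₂/z₁) = ln(40.0/28.3)/ln(120.0/10.0) = 0.34602/2.48491 = 0.1392
Extrapolate from 120.0 m to 199.0 m: V₃ = 40.0 × (199.0/120.0)^0.1392 = 40.0 × 1.0730 = 42.9189 mph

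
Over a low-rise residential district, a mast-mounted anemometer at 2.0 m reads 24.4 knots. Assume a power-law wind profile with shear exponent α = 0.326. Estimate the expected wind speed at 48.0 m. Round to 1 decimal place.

68.8 knots

Power-law profile: V₂ = V₁ · (z₂/z₁)^α
V₂ = 24.4 × (48.0/2.0)^0.326 = 24.4 × (24.0000)^0.326
    = 24.4 × 2.8181 = 68.7604 knots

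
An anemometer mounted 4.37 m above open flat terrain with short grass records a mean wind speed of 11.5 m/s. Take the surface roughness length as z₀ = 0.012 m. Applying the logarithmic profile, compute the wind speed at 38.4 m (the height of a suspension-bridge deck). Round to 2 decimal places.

15.74 m/s

Log law: V(z) ∝ ln(z/z₀), so V₂/V₁ = ln(z₂/z₀) / ln(z₁/z₀).
ln(38.4/0.012) = 8.0709, ln(4.37/0.012) = 5.8976
V₂ = 11.5 × 8.0709/5.8976 = 11.5 × 1.3685 = 15.7378 m/s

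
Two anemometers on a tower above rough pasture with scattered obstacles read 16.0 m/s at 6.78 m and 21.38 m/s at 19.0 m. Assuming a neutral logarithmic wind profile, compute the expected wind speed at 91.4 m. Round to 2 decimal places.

Log law: V ∝ ln(z/z₀). From the pair, with r = V₁/V₂ = 0.74836,
ln z₀ = (ln z₁ − r·ln z₂)/(1 − r) = (1.9140 − 0.74836×2.9444)/0.25164 = -1.1506 → z₀ = 0.3164 m
V₃ = V₁ · ln(z₃/z₀)/ln(z₁/z₀) = 16.0 × 5.6658/3.0646 = 29.5811 m/s

29.58 m/s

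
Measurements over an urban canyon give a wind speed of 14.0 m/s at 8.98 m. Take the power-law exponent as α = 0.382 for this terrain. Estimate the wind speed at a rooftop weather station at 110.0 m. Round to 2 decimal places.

Power-law profile: V₂ = V₁ · (z₂/z₁)^α
V₂ = 14.0 × (110.0/8.98)^0.382 = 14.0 × (12.2494)^0.382
    = 14.0 × 2.6041 = 36.4576 m/s

36.46 m/s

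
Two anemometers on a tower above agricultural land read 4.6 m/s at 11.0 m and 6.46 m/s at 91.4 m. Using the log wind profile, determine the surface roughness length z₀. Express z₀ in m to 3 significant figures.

z₀ ≈ 0.0585 m

Log law: V(z) ∝ ln(z/z₀). With r = V₁/V₂ = 4.6/6.46 = 0.71207,
r · ln(z₂/z₀) = ln(z₁/z₀) ⇒ ln z₀ = (ln z₁ − r·ln z₂)/(1 − r)
ln z₀ = (2.39790 − 0.71207×4.51525) / 0.28793 = -2.8386
z₀ = exp(-2.8386) = 0.05851 m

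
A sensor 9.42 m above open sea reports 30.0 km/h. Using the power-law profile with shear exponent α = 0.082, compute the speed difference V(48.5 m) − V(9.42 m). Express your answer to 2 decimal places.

Power law: V₂ = V₁ · (z₂/z₁)^α = 30.0 × (5.1486)^0.082 = 34.3147 km/h
ΔV = 34.3147 − 30.0 = 4.3147 km/h

4.31 km/h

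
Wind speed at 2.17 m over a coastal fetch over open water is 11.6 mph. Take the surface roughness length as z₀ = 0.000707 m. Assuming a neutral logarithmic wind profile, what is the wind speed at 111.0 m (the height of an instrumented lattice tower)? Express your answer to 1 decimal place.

17.3 mph

Log law: V(z) ∝ ln(z/z₀), so V₂/V₁ = ln(z₂/z₀) / ln(z₁/z₀).
ln(111.0/0.000707) = 11.9640, ln(2.17/0.000707) = 8.0292
V₂ = 11.6 × 11.9640/8.0292 = 11.6 × 1.4901 = 17.2847 mph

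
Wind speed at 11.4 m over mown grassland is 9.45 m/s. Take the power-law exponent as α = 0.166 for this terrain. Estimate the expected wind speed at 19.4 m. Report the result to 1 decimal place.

10.3 m/s

Power-law profile: V₂ = V₁ · (z₂/z₁)^α
V₂ = 9.45 × (19.4/11.4)^0.166 = 9.45 × (1.7018)^0.166
    = 9.45 × 1.0923 = 10.3219 m/s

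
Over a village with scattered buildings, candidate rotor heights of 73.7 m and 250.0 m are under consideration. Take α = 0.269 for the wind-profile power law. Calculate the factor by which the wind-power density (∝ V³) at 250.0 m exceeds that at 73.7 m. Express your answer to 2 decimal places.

2.68

Speed ratio: V_B/V_A = (z_B/z_A)^α = (250.0/73.7)^0.269 = (3.3921)^0.269 = 1.38898
Power-density ratio: P_B/P_A = (V_B/V_A)³ = (1.38898)³ = 2.67973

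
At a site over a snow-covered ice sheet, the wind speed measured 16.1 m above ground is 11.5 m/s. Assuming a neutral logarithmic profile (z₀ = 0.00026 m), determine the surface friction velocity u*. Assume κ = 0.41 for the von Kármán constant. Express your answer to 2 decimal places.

u* ≈ 0.43 m/s

Log law: V(z) = (u*/κ) · ln(z/z₀) ⇒ u* = κ · V / ln(z/z₀)
u* = 0.41 × 11.5 / ln(16.1/0.00026) = 0.41 × 11.5 / 11.0336
   = 4.7150 / 11.0336 = 0.4273 m/s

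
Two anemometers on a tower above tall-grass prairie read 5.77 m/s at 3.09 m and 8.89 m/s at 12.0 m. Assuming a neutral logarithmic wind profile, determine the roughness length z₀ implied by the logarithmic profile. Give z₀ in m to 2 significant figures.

z₀ ≈ 0.25 m

Log law: V(z) ∝ ln(z/z₀). With r = V₁/V₂ = 5.77/8.89 = 0.64904,
r · ln(z₂/z₀) = ln(z₁/z₀) ⇒ ln z₀ = (ln z₁ − r·ln z₂)/(1 − r)
ln z₀ = (1.12817 − 0.64904×2.48491) / 0.35096 = -1.3809
z₀ = exp(-1.3809) = 0.2513 m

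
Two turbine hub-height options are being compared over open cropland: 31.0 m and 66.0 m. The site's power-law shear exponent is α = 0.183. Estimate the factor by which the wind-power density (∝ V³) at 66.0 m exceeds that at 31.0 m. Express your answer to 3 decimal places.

1.514

Speed ratio: V_B/V_A = (z_B/z_A)^α = (66.0/31.0)^0.183 = (2.1290)^0.183 = 1.14831
Power-density ratio: P_B/P_A = (V_B/V_A)³ = (1.14831)³ = 1.51416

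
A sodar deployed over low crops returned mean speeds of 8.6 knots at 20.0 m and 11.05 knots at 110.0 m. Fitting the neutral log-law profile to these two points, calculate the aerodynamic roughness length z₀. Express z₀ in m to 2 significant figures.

Log law: V(z) ∝ ln(z/z₀). With r = V₁/V₂ = 8.6/11.05 = 0.77828,
r · ln(z₂/z₀) = ln(z₁/z₀) ⇒ ln z₀ = (ln z₁ − r·ln z₂)/(1 − r)
ln z₀ = (2.99573 − 0.77828×4.70048) / 0.22172 = -2.9883
z₀ = exp(-2.9883) = 0.05037 m

z₀ ≈ 0.050 m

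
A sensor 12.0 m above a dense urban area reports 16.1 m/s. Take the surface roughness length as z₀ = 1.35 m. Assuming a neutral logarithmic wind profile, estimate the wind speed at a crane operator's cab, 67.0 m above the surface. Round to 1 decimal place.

28.8 m/s

Log law: V(z) ∝ ln(z/z₀), so V₂/V₁ = ln(z₂/z₀) / ln(z₁/z₀).
ln(67.0/1.35) = 3.9046, ln(12.0/1.35) = 2.1848
V₂ = 16.1 × 3.9046/2.1848 = 16.1 × 1.7872 = 28.7733 m/s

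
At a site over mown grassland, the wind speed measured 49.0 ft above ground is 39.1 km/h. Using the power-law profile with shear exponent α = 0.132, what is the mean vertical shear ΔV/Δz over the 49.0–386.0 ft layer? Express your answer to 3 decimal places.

0.036 km/h/ft

Power law: V₂ = V₁ · (z₂/z₁)^α = 39.1 × (7.8776)^0.132 = 51.3453 km/h
ΔV/Δz = (51.3453 − 39.1)/(386.0 − 49.0) = 12.2453/337.0000 = 0.03634 km/h/ft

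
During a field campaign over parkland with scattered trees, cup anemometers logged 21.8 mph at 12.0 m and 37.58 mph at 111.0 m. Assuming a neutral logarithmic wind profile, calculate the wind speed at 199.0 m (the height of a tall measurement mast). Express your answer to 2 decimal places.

Log law: V ∝ ln(z/z₀). From the pair, with r = V₁/V₂ = 0.58010,
ln z₀ = (ln z₁ − r·ln z₂)/(1 − r) = (2.4849 − 0.58010×4.7095)/0.41990 = -0.5884 → z₀ = 0.5552 m
V₃ = V₁ · ln(z₃/z₀)/ln(z₁/z₀) = 21.8 × 5.8817/3.0733 = 41.7209 mph

41.72 mph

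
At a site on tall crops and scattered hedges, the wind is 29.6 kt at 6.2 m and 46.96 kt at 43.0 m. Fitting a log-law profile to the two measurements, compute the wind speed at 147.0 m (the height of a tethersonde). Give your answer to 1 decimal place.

58.0 kt

Log law: V ∝ ln(z/z₀). From the pair, with r = V₁/V₂ = 0.63032,
ln z₀ = (ln z₁ − r·ln z₂)/(1 − r) = (1.8245 − 0.63032×3.7612)/0.36968 = -1.4776 → z₀ = 0.2282 m
V₃ = V₁ · ln(z₃/z₀)/ln(z₁/z₀) = 29.6 × 6.4680/3.3021 = 57.9788 kt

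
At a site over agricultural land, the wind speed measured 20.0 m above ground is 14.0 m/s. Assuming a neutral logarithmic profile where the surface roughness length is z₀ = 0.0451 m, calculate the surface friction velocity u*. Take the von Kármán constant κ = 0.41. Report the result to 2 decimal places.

Log law: V(z) = (u*/κ) · ln(z/z₀) ⇒ u* = κ · V / ln(z/z₀)
u* = 0.41 × 14.0 / ln(20.0/0.0451) = 0.41 × 14.0 / 6.0946
   = 5.7400 / 6.0946 = 0.9418 m/s

u* ≈ 0.94 m/s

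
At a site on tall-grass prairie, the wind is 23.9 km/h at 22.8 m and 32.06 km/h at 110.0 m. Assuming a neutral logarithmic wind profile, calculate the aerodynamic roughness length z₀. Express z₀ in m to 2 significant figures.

Log law: V(z) ∝ ln(z/z₀). With r = V₁/V₂ = 23.9/32.06 = 0.74548,
r · ln(z₂/z₀) = ln(z₁/z₀) ⇒ ln z₀ = (ln z₁ − r·ln z₂)/(1 − r)
ln z₀ = (3.12676 − 0.74548×4.70048) / 0.25452 = -1.4825
z₀ = exp(-1.4825) = 0.2271 m

z₀ ≈ 0.23 m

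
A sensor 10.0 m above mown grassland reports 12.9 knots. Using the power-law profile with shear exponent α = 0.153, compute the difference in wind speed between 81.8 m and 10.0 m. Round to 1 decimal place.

4.9 knots

Power law: V₂ = V₁ · (z₂/z₁)^α = 12.9 × (8.1800)^0.153 = 17.7927 knots
ΔV = 17.7927 − 12.9 = 4.8927 knots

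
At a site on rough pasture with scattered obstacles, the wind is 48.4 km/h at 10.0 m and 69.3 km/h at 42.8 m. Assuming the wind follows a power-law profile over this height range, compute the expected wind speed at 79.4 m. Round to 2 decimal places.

First find α: α = ln(V₂/V₁)/ln(z₂/z₁) = ln(69.3/48.4)/ln(42.8/10.0) = 0.35895/1.45395 = 0.2469
Extrapolate from 42.8 m to 79.4 m: V₃ = 69.3 × (79.4/42.8)^0.2469 = 69.3 × 1.1648 = 80.7214 km/h

80.72 km/h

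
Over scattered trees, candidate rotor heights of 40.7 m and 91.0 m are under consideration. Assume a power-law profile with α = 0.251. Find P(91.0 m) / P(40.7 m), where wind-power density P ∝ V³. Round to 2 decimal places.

Speed ratio: V_B/V_A = (z_B/z_A)^α = (91.0/40.7)^0.251 = (2.2359)^0.251 = 1.22380
Power-density ratio: P_B/P_A = (V_B/V_A)³ = (1.22380)³ = 1.83288

1.83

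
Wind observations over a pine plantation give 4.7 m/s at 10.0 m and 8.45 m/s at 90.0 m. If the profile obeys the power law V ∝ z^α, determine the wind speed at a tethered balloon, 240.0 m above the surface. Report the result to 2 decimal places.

10.98 m/s

First find α: α = ln(V₂/V₁)/ln(z₂/z₁) = ln(8.45/4.7)/ln(90.0/10.0) = 0.58660/2.19722 = 0.2670
Extrapolate from 90.0 m to 240.0 m: V₃ = 8.45 × (240.0/90.0)^0.2670 = 8.45 × 1.2993 = 10.9794 m/s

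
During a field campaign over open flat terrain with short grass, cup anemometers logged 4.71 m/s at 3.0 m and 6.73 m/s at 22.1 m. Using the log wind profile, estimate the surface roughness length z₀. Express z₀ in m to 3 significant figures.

Log law: V(z) ∝ ln(z/z₀). With r = V₁/V₂ = 4.71/6.73 = 0.69985,
r · ln(z₂/z₀) = ln(z₁/z₀) ⇒ ln z₀ = (ln z₁ − r·ln z₂)/(1 − r)
ln z₀ = (1.09861 − 0.69985×3.09558) / 0.30015 = -3.5577
z₀ = exp(-3.5577) = 0.02850 m

z₀ ≈ 0.0285 m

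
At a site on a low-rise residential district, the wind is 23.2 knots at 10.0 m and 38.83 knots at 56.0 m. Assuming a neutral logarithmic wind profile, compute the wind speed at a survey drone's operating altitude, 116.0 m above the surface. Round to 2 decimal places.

Log law: V ∝ ln(z/z₀). From the pair, with r = V₁/V₂ = 0.59748,
ln z₀ = (ln z₁ − r·ln z₂)/(1 − r) = (2.3026 − 0.59748×4.0254)/0.40252 = -0.2546 → z₀ = 0.7753 m
V₃ = V₁ · ln(z₃/z₀)/ln(z₁/z₀) = 23.2 × 5.0082/2.5571 = 45.4370 knots

45.44 knots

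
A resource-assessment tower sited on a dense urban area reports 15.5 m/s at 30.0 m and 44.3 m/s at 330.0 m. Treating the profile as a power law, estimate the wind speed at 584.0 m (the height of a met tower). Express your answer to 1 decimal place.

56.9 m/s

First find α: α = ln(V₂/V₁)/ln(z₂/z₁) = ln(44.3/15.5)/ln(330.0/30.0) = 1.05014/2.39790 = 0.4379
Extrapolate from 330.0 m to 584.0 m: V₃ = 44.3 × (584.0/330.0)^0.4379 = 44.3 × 1.2840 = 56.8813 m/s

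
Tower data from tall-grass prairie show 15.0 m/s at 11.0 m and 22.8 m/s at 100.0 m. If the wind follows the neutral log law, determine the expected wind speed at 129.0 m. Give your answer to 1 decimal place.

Log law: V ∝ ln(z/z₀). From the pair, with r = V₁/V₂ = 0.65789,
ln z₀ = (ln z₁ − r·ln z₂)/(1 − r) = (2.3979 − 0.65789×4.6052)/0.34211 = -1.8469 → z₀ = 0.1577 m
V₃ = V₁ · ln(z₃/z₀)/ln(z₁/z₀) = 15.0 × 6.7067/4.2448 = 23.6998 m/s

23.7 m/s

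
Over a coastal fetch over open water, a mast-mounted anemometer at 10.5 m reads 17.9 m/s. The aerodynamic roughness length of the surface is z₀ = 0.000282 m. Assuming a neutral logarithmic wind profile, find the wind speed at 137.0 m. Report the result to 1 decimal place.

22.3 m/s

Log law: V(z) ∝ ln(z/z₀), so V₂/V₁ = ln(z₂/z₀) / ln(z₁/z₀).
ln(137.0/0.000282) = 13.0936, ln(10.5/0.000282) = 10.5250
V₂ = 17.9 × 13.0936/10.5250 = 17.9 × 1.2440 = 22.2685 m/s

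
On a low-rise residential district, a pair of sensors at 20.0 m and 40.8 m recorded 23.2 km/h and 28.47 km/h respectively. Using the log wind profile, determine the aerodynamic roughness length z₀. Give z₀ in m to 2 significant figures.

z₀ ≈ 0.87 m

Log law: V(z) ∝ ln(z/z₀). With r = V₁/V₂ = 23.2/28.47 = 0.81489,
r · ln(z₂/z₀) = ln(z₁/z₀) ⇒ ln z₀ = (ln z₁ − r·ln z₂)/(1 − r)
ln z₀ = (2.99573 − 0.81489×3.70868) / 0.18511 = -0.1429
z₀ = exp(-0.1429) = 0.8669 m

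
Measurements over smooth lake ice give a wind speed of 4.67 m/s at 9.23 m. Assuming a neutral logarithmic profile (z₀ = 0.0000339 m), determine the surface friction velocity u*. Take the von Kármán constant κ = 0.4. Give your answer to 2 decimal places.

u* ≈ 0.15 m/s

Log law: V(z) = (u*/κ) · ln(z/z₀) ⇒ u* = κ · V / ln(z/z₀)
u* = 0.4 × 4.67 / ln(9.23/0.0000339) = 0.4 × 4.67 / 12.5146
   = 1.8680 / 12.5146 = 0.1493 m/s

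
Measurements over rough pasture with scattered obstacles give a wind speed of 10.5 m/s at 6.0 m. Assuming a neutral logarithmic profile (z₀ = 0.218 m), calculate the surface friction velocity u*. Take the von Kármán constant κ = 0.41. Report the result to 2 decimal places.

Log law: V(z) = (u*/κ) · ln(z/z₀) ⇒ u* = κ · V / ln(z/z₀)
u* = 0.41 × 10.5 / ln(6.0/0.218) = 0.41 × 10.5 / 3.3150
   = 4.3050 / 3.3150 = 1.2986 m/s

u* ≈ 1.30 m/s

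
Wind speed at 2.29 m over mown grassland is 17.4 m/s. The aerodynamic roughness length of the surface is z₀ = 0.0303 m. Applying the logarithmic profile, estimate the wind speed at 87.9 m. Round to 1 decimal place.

32.1 m/s

Log law: V(z) ∝ ln(z/z₀), so V₂/V₁ = ln(z₂/z₀) / ln(z₁/z₀).
ln(87.9/0.0303) = 7.9728, ln(2.29/0.0303) = 4.3252
V₂ = 17.4 × 7.9728/4.3252 = 17.4 × 1.8434 = 32.0744 m/s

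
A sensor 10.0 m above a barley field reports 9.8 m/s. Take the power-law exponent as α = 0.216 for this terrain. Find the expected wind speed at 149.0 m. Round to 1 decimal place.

17.6 m/s

Power-law profile: V₂ = V₁ · (z₂/z₁)^α
V₂ = 9.8 × (149.0/10.0)^0.216 = 9.8 × (14.9000)^0.216
    = 9.8 × 1.7923 = 17.5644 m/s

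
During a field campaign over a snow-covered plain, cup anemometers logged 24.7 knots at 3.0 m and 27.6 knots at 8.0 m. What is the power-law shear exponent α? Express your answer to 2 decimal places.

α ≈ 0.11

Power law: V₂/V₁ = (z₂/z₁)^α ⇒ α = ln(V₂/V₁) / ln(z₂/z₁)
α = ln(27.6/24.7) / ln(8.0/3.0) = ln(1.1174) / ln(2.6667)
  = 0.11101 / 0.98083 = 0.11318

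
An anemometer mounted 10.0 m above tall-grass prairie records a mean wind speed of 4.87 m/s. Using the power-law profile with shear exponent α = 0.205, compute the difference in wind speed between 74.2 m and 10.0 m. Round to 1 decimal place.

2.5 m/s

Power law: V₂ = V₁ · (z₂/z₁)^α = 4.87 × (7.4200)^0.205 = 7.3445 m/s
ΔV = 7.3445 − 4.87 = 2.4745 m/s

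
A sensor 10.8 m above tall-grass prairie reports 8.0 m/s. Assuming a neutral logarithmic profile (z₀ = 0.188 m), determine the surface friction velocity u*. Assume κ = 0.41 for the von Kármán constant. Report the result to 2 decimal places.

Log law: V(z) = (u*/κ) · ln(z/z₀) ⇒ u* = κ · V / ln(z/z₀)
u* = 0.41 × 8.0 / ln(10.8/0.188) = 0.41 × 8.0 / 4.0509
   = 3.2800 / 4.0509 = 0.8097 m/s

u* ≈ 0.81 m/s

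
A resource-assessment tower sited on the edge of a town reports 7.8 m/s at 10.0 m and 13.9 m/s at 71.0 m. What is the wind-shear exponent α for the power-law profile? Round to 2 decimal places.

α ≈ 0.29

Power law: V₂/V₁ = (z₂/z₁)^α ⇒ α = ln(V₂/V₁) / ln(z₂/z₁)
α = ln(13.9/7.8) / ln(71.0/10.0) = ln(1.7821) / ln(7.1000)
  = 0.57777 / 1.96009 = 0.29476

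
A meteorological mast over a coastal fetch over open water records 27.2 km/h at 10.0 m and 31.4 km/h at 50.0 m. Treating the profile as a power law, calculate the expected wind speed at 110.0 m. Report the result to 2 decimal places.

First find α: α = ln(V₂/V₁)/ln(z₂/z₁) = ln(31.4/27.2)/ln(50.0/10.0) = 0.14359/1.60944 = 0.0892
Extrapolate from 50.0 m to 110.0 m: V₃ = 31.4 × (110.0/50.0)^0.0892 = 31.4 × 1.0729 = 33.6884 km/h

33.69 km/h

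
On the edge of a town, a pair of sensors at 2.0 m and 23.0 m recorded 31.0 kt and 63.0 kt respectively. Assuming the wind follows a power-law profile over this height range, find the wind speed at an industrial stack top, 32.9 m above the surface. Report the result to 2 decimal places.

69.90 kt

First find α: α = ln(V₂/V₁)/ln(z₂/z₁) = ln(63.0/31.0)/ln(23.0/2.0) = 0.70915/2.44235 = 0.2904
Extrapolate from 23.0 m to 32.9 m: V₃ = 63.0 × (32.9/23.0)^0.2904 = 63.0 × 1.1095 = 69.9007 kt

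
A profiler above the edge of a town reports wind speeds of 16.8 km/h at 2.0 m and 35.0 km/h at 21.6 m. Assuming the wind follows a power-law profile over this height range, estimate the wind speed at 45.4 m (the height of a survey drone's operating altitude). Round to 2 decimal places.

44.01 km/h

First find α: α = ln(V₂/V₁)/ln(z₂/z₁) = ln(35.0/16.8)/ln(21.6/2.0) = 0.73397/2.37955 = 0.3084
Extrapolate from 21.6 m to 45.4 m: V₃ = 35.0 × (45.4/21.6)^0.3084 = 35.0 × 1.2575 = 44.0123 km/h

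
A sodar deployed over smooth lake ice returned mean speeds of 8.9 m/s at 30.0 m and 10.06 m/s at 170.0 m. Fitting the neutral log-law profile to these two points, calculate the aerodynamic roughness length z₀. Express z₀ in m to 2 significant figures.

z₀ ≈ 0.000050 m

Log law: V(z) ∝ ln(z/z₀). With r = V₁/V₂ = 8.9/10.06 = 0.88469,
r · ln(z₂/z₀) = ln(z₁/z₀) ⇒ ln z₀ = (ln z₁ − r·ln z₂)/(1 − r)
ln z₀ = (3.40120 − 0.88469×5.13580) / 0.11531 = -9.9074
z₀ = exp(-9.9074) = 0.00004981 m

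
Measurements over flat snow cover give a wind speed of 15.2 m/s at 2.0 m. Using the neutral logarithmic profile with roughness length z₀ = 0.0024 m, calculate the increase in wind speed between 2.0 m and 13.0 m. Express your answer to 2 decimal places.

4.23 m/s

Log law: V₂ = V₁ · ln(z₂/z₀)/ln(z₁/z₀) = 15.2 × 8.5972/6.7254 = 19.4304 m/s
ΔV = 19.4304 − 15.2 = 4.2304 m/s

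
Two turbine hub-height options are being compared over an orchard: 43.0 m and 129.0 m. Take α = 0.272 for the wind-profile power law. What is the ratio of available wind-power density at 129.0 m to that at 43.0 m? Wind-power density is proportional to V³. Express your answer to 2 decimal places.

Speed ratio: V_B/V_A = (z_B/z_A)^α = (129.0/43.0)^0.272 = (3.0000)^0.272 = 1.34827
Power-density ratio: P_B/P_A = (V_B/V_A)³ = (1.34827)³ = 2.45093

2.45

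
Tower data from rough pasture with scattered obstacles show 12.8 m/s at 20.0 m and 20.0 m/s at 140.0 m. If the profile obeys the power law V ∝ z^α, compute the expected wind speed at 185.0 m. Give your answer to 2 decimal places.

21.32 m/s

First find α: α = ln(V₂/V₁)/ln(z₂/z₁) = ln(20.0/12.8)/ln(140.0/20.0) = 0.44629/1.94591 = 0.2293
Extrapolate from 140.0 m to 185.0 m: V₃ = 20.0 × (185.0/140.0)^0.2293 = 20.0 × 1.0660 = 21.3202 m/s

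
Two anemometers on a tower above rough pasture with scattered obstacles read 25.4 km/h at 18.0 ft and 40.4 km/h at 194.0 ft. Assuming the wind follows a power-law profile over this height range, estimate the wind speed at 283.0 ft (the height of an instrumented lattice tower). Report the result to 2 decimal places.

First find α: α = ln(V₂/V₁)/ln(z₂/z₁) = ln(40.4/25.4)/ln(194.0/18.0) = 0.46408/2.37749 = 0.1952
Extrapolate from 194.0 ft to 283.0 ft: V₃ = 40.4 × (283.0/194.0)^0.1952 = 40.4 × 1.0765 = 43.4901 km/h

43.49 km/h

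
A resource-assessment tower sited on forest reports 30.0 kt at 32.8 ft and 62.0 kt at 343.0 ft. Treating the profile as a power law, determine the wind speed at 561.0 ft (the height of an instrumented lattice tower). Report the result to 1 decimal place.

72.2 kt

First find α: α = ln(V₂/V₁)/ln(z₂/z₁) = ln(62.0/30.0)/ln(343.0/32.8) = 0.72594/2.34730 = 0.3093
Extrapolate from 343.0 ft to 561.0 ft: V₃ = 62.0 × (561.0/343.0)^0.3093 = 62.0 × 1.1643 = 72.1891 kt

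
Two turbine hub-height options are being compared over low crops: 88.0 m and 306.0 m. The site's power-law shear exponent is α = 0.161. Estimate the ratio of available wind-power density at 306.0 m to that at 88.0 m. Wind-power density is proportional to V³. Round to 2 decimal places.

Speed ratio: V_B/V_A = (z_B/z_A)^α = (306.0/88.0)^0.161 = (3.4773)^0.161 = 1.22219
Power-density ratio: P_B/P_A = (V_B/V_A)³ = (1.22219)³ = 1.82565

1.83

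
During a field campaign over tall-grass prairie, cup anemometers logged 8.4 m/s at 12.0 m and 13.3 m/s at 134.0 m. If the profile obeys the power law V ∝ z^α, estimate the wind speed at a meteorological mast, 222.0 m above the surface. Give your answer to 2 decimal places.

First find α: α = ln(V₂/V₁)/ln(z₂/z₁) = ln(13.3/8.4)/ln(134.0/12.0) = 0.45953/2.41293 = 0.1904
Extrapolate from 134.0 m to 222.0 m: V₃ = 13.3 × (222.0/134.0)^0.1904 = 13.3 × 1.1009 = 14.6422 m/s

14.64 m/s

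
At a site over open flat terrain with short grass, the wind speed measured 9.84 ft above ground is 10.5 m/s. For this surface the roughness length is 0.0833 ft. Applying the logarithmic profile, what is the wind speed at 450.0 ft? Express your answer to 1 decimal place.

Log law: V(z) ∝ ln(z/z₀), so V₂/V₁ = ln(z₂/z₀) / ln(z₁/z₀).
ln(450.0/0.0833) = 8.5946, ln(9.84/0.0833) = 4.7718
V₂ = 10.5 × 8.5946/4.7718 = 10.5 × 1.8011 = 18.9118 m/s

18.9 m/s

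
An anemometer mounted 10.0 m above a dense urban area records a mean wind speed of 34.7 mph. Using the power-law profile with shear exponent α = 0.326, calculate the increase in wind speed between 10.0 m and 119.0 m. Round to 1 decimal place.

Power law: V₂ = V₁ · (z₂/z₁)^α = 34.7 × (11.9000)^0.326 = 77.7961 mph
ΔV = 77.7961 − 34.7 = 43.0961 mph

43.1 mph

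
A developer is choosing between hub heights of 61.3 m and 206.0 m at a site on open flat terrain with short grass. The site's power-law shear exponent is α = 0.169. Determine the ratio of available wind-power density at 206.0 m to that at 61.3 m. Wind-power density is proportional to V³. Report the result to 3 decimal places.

Speed ratio: V_B/V_A = (z_B/z_A)^α = (206.0/61.3)^0.169 = (3.3605)^0.169 = 1.22733
Power-density ratio: P_B/P_A = (V_B/V_A)³ = (1.22733)³ = 1.84879

1.849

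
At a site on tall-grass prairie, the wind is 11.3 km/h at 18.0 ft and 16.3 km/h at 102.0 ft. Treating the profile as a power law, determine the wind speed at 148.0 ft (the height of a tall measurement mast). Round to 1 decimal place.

First find α: α = ln(V₂/V₁)/ln(z₂/z₁) = ln(16.3/11.3)/ln(102.0/18.0) = 0.36636/1.73460 = 0.2112
Extrapolate from 102.0 ft to 148.0 ft: V₃ = 16.3 × (148.0/102.0)^0.2112 = 16.3 × 1.0818 = 17.6332 km/h

17.6 km/h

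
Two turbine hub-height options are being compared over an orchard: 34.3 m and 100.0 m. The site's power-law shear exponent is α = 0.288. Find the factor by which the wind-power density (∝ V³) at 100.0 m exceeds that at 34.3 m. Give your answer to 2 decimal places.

Speed ratio: V_B/V_A = (z_B/z_A)^α = (100.0/34.3)^0.288 = (2.9155)^0.288 = 1.36093
Power-density ratio: P_B/P_A = (V_B/V_A)³ = (1.36093)³ = 2.52061

2.52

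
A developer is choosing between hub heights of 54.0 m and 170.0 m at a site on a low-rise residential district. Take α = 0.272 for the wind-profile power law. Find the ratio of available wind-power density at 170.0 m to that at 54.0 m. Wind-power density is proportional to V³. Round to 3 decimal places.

Speed ratio: V_B/V_A = (z_B/z_A)^α = (170.0/54.0)^0.272 = (3.1481)^0.272 = 1.36606
Power-density ratio: P_B/P_A = (V_B/V_A)³ = (1.36606)³ = 2.54925

2.549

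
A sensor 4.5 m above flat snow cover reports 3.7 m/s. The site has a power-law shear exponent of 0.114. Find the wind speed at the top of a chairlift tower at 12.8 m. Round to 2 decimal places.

4.17 m/s

Power-law profile: V₂ = V₁ · (z₂/z₁)^α
V₂ = 3.7 × (12.8/4.5)^0.114 = 3.7 × (2.8444)^0.114
    = 3.7 × 1.1266 = 4.1683 m/s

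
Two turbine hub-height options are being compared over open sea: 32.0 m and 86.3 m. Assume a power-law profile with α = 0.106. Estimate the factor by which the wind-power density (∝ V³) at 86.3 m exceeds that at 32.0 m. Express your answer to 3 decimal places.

Speed ratio: V_B/V_A = (z_B/z_A)^α = (86.3/32.0)^0.106 = (2.6969)^0.106 = 1.11089
Power-density ratio: P_B/P_A = (V_B/V_A)³ = (1.11089)³ = 1.37093

1.371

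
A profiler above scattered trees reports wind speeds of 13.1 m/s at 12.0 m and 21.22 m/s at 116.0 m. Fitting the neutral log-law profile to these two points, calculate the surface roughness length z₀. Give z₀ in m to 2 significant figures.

z₀ ≈ 0.31 m

Log law: V(z) ∝ ln(z/z₀). With r = V₁/V₂ = 13.1/21.22 = 0.61734,
r · ln(z₂/z₀) = ln(z₁/z₀) ⇒ ln z₀ = (ln z₁ − r·ln z₂)/(1 − r)
ln z₀ = (2.48491 − 0.61734×4.75359) / 0.38266 = -1.1752
z₀ = exp(-1.1752) = 0.3088 m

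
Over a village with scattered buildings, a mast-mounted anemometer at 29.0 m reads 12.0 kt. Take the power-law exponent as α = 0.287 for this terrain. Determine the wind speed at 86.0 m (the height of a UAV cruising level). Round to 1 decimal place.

Power-law profile: V₂ = V₁ · (z₂/z₁)^α
V₂ = 12.0 × (86.0/29.0)^0.287 = 12.0 × (2.9655)^0.287
    = 12.0 × 1.3661 = 16.3936 kt

16.4 kt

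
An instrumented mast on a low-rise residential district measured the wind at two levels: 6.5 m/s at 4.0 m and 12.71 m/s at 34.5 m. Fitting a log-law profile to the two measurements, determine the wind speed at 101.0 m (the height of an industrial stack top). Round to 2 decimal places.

15.81 m/s

Log law: V ∝ ln(z/z₀). From the pair, with r = V₁/V₂ = 0.51141,
ln z₀ = (ln z₁ − r·ln z₂)/(1 − r) = (1.3863 − 0.51141×3.5410)/0.48859 = -0.8690 → z₀ = 0.4194 m
V₃ = V₁ · ln(z₃/z₀)/ln(z₁/z₀) = 6.5 × 5.4841/2.2553 = 15.8059 m/s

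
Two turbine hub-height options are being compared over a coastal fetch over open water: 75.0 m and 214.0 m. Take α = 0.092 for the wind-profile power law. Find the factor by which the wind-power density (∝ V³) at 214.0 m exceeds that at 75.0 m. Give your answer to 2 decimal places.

Speed ratio: V_B/V_A = (z_B/z_A)^α = (214.0/75.0)^0.092 = (2.8533)^0.092 = 1.10127
Power-density ratio: P_B/P_A = (V_B/V_A)³ = (1.10127)³ = 1.33560

1.34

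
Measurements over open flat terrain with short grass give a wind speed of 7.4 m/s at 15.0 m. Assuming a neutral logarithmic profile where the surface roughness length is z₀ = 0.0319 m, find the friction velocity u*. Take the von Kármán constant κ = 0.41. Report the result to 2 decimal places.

Log law: V(z) = (u*/κ) · ln(z/z₀) ⇒ u* = κ · V / ln(z/z₀)
u* = 0.41 × 7.4 / ln(15.0/0.0319) = 0.41 × 7.4 / 6.1532
   = 3.0340 / 6.1532 = 0.4931 m/s

u* ≈ 0.49 m/s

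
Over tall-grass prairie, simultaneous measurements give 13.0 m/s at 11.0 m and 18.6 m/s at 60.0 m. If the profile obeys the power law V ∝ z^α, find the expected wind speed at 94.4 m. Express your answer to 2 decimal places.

First find α: α = ln(V₂/V₁)/ln(z₂/z₁) = ln(18.6/13.0)/ln(60.0/11.0) = 0.35821/1.69645 = 0.2112
Extrapolate from 60.0 m to 94.4 m: V₃ = 18.6 × (94.4/60.0)^0.2112 = 18.6 × 1.1004 = 20.4679 m/s

20.47 m/s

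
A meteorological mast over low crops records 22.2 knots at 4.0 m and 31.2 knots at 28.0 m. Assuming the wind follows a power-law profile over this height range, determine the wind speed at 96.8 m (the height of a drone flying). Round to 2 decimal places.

First find α: α = ln(V₂/V₁)/ln(z₂/z₁) = ln(31.2/22.2)/ln(28.0/4.0) = 0.34033/1.94591 = 0.1749
Extrapolate from 28.0 m to 96.8 m: V₃ = 31.2 × (96.8/28.0)^0.1749 = 31.2 × 1.2423 = 38.7590 knots

38.76 knots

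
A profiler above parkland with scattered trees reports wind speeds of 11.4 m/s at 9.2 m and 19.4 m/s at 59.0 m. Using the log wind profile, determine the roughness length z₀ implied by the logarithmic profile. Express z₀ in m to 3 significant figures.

Log law: V(z) ∝ ln(z/z₀). With r = V₁/V₂ = 11.4/19.4 = 0.58763,
r · ln(z₂/z₀) = ln(z₁/z₀) ⇒ ln z₀ = (ln z₁ − r·ln z₂)/(1 − r)
ln z₀ = (2.21920 − 0.58763×4.07754) / 0.41237 = -0.4289
z₀ = exp(-0.4289) = 0.6512 m

z₀ ≈ 0.651 m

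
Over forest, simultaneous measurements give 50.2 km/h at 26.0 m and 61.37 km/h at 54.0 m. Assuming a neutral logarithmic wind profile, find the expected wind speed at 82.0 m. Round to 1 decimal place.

Log law: V ∝ ln(z/z₀). From the pair, with r = V₁/V₂ = 0.81799,
ln z₀ = (ln z₁ − r·ln z₂)/(1 − r) = (3.2581 − 0.81799×3.9890)/0.18201 = -0.0266 → z₀ = 0.9737 m
V₃ = V₁ · ln(z₃/z₀)/ln(z₁/z₀) = 50.2 × 4.4334/3.2847 = 67.7542 km/h

67.8 km/h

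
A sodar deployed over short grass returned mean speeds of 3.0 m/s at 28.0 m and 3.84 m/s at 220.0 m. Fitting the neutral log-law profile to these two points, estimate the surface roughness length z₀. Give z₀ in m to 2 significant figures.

Log law: V(z) ∝ ln(z/z₀). With r = V₁/V₂ = 3.0/3.84 = 0.78125,
r · ln(z₂/z₀) = ln(z₁/z₀) ⇒ ln z₀ = (ln z₁ − r·ln z₂)/(1 − r)
ln z₀ = (3.33220 − 0.78125×5.39363) / 0.21875 = -4.0300
z₀ = exp(-4.0300) = 0.01777 m

z₀ ≈ 0.018 m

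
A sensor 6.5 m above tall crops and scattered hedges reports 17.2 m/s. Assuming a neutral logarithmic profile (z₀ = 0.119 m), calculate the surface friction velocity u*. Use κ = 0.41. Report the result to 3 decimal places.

Log law: V(z) = (u*/κ) · ln(z/z₀) ⇒ u* = κ · V / ln(z/z₀)
u* = 0.41 × 17.2 / ln(6.5/0.119) = 0.41 × 17.2 / 4.0004
   = 7.0520 / 4.0004 = 1.7628 m/s

u* ≈ 1.763 m/s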